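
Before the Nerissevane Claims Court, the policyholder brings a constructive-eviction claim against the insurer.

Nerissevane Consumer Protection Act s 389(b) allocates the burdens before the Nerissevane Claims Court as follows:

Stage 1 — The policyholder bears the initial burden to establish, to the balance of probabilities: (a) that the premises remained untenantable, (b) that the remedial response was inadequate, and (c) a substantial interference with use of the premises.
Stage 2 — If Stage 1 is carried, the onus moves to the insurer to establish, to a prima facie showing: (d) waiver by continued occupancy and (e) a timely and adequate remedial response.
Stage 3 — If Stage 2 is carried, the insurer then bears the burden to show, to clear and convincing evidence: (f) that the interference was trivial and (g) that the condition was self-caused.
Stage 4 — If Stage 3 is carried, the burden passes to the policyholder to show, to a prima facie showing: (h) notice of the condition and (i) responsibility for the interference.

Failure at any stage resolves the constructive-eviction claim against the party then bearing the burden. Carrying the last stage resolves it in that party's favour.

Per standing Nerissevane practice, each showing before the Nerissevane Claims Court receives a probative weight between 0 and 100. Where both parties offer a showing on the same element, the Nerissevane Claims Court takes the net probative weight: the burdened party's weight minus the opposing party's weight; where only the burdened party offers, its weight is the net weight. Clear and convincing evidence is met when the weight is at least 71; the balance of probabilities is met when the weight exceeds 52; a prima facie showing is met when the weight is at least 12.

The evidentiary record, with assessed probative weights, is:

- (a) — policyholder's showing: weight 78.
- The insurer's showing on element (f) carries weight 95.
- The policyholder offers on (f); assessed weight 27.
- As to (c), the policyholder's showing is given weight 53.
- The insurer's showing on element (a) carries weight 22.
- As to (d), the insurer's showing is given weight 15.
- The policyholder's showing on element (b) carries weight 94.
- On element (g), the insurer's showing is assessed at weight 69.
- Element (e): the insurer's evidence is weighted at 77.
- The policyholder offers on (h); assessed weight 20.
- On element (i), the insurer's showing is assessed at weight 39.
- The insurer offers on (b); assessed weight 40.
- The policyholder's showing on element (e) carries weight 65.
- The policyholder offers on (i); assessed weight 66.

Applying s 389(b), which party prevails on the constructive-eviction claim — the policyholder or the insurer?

policyholder

At Stage 1 the policyholder must meet the balance of probabilities (weight exceeds 52): on (a) the weight is 78 less the opposing 22 gives net 56, which does exceed 52, so (a) meets the standard; on (b) the weight is 94 less the opposing 40 gives net 54, which does exceed 52, so (b) meets the standard; on (c) the weight is 53, > 52, so (c) meets the standard.
  Stage 1 carried; the burden shifts to the insurer.
At Stage 2 the insurer must meet a prima facie showing (weight is at least 12): on (d) the weight is 15, which does reach 12, so (d) meets the standard; on (e) the weight is 77 less the opposing 65 gives net 12, ≥ 12, so (e) meets the standard.
  Stage 2 carried; the burden remains with the insurer.
At Stage 3 the insurer must meet clear and convincing evidence (weight is at least 71): on (f) the weight is 95 less the opposing 27 gives net 68, which does not reach 71, so (f) does not meet the standard; on (g) the weight is 69, which does not reach 71, so (g) does not meet the standard.
  The insurer does not carry Stage 3.
The analysis ends at Stage 3; the policyholder prevails.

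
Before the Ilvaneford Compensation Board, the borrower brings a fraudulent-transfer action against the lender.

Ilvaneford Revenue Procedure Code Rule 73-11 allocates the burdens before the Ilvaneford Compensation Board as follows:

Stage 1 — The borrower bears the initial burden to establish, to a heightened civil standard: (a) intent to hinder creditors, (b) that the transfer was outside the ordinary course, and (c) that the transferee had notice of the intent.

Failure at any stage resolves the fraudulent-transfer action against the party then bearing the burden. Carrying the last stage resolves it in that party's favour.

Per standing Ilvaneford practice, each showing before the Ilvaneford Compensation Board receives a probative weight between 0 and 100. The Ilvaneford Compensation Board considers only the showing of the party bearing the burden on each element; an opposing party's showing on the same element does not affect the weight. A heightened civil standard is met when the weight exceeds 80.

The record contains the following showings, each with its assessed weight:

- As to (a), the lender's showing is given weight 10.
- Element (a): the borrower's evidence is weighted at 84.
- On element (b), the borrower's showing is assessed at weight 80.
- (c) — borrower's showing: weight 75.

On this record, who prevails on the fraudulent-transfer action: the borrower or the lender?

lender

Stage 1 (borrower, a heightened civil standard, weight exceeds 80): (a) 84 (lender's 10 disregarded) > 80 — meets; (b) 80 ≤ 80 — fails; (c) 75 ≤ 80 — fails.
  Stage 1 not carried; the borrower fails its burden.
The lender prevails.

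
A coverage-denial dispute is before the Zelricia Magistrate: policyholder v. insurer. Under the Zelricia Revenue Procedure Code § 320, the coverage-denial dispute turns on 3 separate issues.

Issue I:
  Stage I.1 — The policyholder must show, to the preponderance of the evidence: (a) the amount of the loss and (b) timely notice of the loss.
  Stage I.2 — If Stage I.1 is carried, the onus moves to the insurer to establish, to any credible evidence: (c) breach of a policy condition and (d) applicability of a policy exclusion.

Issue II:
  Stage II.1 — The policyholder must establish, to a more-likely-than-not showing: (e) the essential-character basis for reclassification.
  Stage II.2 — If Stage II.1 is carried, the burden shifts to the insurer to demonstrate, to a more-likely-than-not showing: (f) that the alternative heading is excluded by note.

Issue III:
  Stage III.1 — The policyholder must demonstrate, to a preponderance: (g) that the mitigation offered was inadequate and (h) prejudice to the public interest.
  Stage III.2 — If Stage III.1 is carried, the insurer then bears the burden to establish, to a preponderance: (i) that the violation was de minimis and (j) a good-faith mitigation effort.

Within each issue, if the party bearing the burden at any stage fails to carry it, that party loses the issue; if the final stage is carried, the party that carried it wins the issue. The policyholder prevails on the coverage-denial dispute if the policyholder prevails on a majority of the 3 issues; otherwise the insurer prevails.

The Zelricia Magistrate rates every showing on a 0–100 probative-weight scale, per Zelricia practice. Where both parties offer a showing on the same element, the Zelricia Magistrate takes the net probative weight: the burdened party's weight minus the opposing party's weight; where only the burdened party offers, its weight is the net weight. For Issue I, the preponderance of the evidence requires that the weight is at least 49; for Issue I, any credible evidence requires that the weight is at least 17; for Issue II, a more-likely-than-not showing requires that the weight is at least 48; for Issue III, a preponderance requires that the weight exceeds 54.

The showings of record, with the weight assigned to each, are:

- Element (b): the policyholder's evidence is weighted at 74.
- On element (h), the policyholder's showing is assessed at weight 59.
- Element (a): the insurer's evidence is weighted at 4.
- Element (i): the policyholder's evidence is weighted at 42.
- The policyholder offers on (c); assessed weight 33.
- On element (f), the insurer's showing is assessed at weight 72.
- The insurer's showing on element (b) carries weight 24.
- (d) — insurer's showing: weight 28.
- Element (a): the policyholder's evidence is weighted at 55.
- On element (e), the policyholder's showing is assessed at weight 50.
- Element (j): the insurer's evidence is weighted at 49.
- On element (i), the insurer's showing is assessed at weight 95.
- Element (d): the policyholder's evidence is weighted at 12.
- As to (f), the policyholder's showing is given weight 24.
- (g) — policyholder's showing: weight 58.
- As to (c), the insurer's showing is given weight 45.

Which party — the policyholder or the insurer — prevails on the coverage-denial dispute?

policyholder

— Issue I —
Stage I.1 — burden on policyholder; standard: the preponderance of the evidence (weight is at least 49).
    (a): 55 − 4 = 51 ≥ 49 [met]
    (b): 74 − 24 = 50 ≥ 49 [met]
  The policyholder carries Stage I.1; the insurer now bears the burden.
Stage I.2 — burden on insurer; standard: any credible evidence (weight is at least 17).
    (c): 45 − 33 = 12 < 17 [not met]
    (d): 28 − 12 = 16 < 17 [not met]
  Stage I.2 not carried; the insurer fails its burden.
The policyholder prevails on this issue.
— Issue II —
At Stage II.1 the policyholder must meet a more-likely-than-not showing (weight is at least 48): on (e) the weight is 50, ≥ 48, so (e) meets the standard.
  All elements met. The burden passes to the insurer.
At Stage II.2 the insurer must meet a more-likely-than-not showing (weight is at least 48): on (f) the weight is 72 less the opposing 24 gives net 48, ≥ 48, so (f) meets the standard.
  The insurer carries the last stage.
Every stage carried; the insurer prevails on this issue.
— Issue III —
At Stage III.1 the policyholder must meet a preponderance (weight exceeds 54): on (g) the weight is 58, > 54, so (g) meets the standard; on (h) the weight is 59, which does exceed 54, so (h) meets the standard.
  All elements met. The burden passes to the insurer.
At Stage III.2 the insurer must meet a preponderance (weight exceeds 54): on (i) the weight is 95 less the opposing 42 gives net 53, ≤ 54, so (i) does not meet the standard; on (j) the weight is 49, ≤ 54, so (j) does not meet the standard.
  Stage III.2 not carried; the insurer fails its burden.
The analysis ends at Stage III.2; the policyholder prevails on this issue.
Per-issue: Issue I → policyholder; Issue II → insurer; Issue III → policyholder. The policyholder must prevail on a majority of issues; overall, the policyholder prevails.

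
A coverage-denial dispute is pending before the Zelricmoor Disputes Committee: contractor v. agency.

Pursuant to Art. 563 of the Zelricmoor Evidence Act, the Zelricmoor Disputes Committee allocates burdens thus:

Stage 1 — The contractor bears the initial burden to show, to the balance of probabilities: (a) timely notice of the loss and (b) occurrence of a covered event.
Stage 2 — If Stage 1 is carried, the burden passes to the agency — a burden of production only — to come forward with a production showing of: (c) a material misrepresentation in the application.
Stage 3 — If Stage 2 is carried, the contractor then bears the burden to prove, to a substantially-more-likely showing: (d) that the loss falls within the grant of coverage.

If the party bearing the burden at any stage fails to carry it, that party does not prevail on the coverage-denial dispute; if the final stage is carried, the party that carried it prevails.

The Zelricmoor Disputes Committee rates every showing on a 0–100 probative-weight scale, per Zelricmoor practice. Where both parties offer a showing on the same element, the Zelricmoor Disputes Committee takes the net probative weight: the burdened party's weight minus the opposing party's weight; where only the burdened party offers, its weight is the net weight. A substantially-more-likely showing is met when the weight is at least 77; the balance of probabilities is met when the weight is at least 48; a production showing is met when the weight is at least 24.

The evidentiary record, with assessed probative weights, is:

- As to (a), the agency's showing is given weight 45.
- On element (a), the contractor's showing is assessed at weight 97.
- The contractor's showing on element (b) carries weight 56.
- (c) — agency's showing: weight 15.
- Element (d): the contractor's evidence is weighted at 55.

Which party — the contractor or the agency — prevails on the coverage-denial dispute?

contractor

Stage 1 — burden on contractor; standard: the balance of probabilities (weight is at least 48).
    (a): 97 − 45 = 52 ≥ 48 [met]
    (b): 56 ≥ 48 [met]
  Stage 1 carried; the burden shifts to the agency.
Stage 2 — burden on agency; standard: a production showing (weight is at least 24).
    (c): 15 < 24 [not met]
  The agency does not carry Stage 2.
So the contractor prevails.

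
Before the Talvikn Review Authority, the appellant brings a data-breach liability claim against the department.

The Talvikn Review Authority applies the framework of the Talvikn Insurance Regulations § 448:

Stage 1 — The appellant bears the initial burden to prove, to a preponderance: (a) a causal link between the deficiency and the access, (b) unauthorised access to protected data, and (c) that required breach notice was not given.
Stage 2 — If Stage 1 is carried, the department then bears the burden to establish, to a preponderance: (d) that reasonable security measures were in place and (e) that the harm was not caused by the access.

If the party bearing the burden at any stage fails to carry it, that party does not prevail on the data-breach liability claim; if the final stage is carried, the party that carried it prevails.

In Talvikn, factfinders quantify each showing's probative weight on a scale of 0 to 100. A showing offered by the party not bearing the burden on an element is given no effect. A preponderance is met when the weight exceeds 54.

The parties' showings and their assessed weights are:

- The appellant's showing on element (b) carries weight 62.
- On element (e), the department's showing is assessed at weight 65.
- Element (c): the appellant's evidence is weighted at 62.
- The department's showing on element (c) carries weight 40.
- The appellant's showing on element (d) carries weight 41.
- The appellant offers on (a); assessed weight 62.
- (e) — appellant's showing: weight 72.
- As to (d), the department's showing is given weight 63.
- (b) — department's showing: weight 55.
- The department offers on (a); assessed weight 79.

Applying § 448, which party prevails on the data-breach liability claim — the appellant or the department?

At Stage 1 the appellant must meet a preponderance (weight exceeds 54): on (a) the weight is 62 (the department's 79 is given no effect), > 54, so (a) meets the standard; on (b) the weight is 62 (the department's 55 is given no effect), which does exceed 54, so (b) meets the standard; on (c) the weight is 62 (the department's 40 is given no effect), which does exceed 54, so (c) meets the standard.
  Stage 1 carried; the burden shifts to the department.
At Stage 2 the department must meet a preponderance (weight exceeds 54): on (d) the weight is 63 (the appellant's 41 is given no effect), which does exceed 54, so (d) meets the standard; on (e) the weight is 65 (the appellant's 72 is given no effect), > 54, so (e) meets the standard.
  The department carries the last stage.
Every stage carried; the department prevails.

department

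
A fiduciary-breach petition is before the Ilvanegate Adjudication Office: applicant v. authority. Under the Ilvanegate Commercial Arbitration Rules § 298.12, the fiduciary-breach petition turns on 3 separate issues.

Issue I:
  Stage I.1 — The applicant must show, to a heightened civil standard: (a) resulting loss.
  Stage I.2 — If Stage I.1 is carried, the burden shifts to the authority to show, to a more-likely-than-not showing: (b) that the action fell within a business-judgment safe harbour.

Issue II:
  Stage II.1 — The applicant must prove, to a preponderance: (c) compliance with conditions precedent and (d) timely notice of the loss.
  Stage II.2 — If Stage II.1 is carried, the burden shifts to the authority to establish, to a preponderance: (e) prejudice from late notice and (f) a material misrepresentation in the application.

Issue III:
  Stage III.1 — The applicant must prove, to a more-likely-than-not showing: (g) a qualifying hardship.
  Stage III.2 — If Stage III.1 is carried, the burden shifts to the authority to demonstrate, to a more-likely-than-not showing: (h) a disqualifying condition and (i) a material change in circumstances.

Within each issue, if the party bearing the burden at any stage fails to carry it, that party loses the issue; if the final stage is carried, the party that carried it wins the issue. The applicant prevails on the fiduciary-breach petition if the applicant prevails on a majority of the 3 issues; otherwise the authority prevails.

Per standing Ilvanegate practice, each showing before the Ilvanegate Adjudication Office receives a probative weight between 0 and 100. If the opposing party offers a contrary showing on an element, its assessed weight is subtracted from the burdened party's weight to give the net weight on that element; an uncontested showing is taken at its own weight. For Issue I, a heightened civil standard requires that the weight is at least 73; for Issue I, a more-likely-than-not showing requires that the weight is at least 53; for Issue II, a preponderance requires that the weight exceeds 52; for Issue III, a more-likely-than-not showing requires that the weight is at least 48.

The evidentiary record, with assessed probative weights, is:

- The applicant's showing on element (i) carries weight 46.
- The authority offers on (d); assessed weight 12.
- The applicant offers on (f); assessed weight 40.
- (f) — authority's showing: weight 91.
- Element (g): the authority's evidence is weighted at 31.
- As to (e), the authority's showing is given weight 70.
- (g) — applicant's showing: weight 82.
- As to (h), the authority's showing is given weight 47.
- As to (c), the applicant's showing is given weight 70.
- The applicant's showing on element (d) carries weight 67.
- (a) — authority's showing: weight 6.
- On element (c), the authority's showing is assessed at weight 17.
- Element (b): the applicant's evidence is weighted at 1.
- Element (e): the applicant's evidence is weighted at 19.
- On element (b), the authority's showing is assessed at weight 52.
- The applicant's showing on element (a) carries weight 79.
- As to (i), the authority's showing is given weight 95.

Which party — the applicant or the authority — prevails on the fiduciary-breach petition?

— Issue I —
Stage I.1 — burden on applicant; standard: a heightened civil standard (weight is at least 73).
    (a): 79 − 6 = 73 ≥ 73 [met]
  All elements met. The burden passes to the authority.
Stage I.2 — burden on authority; standard: a more-likely-than-not showing (weight is at least 53).
    (b): 52 − 1 = 51 < 53 [not met]
  The authority does not carry Stage I.2.
The applicant prevails on this issue.
— Issue II —
Stage II.1 — burden on applicant; standard: a preponderance (weight exceeds 52).
    (c): 70 − 17 = 53 > 52 [met]
    (d): 67 − 12 = 55 > 52 [met]
  All elements met. The burden passes to the authority.
Stage II.2 — burden on authority; standard: a preponderance (weight exceeds 52).
    (e): 70 − 19 = 51 ≤ 52 [not met]
    (f): 91 − 40 = 51 ≤ 52 [not met]
  Not every element is met, so the authority fails to carry Stage II.2.
So the applicant prevails on this issue.
— Issue III —
At Stage III.1 the applicant must meet a more-likely-than-not showing (weight is at least 48): on (g) the weight is 82 less the opposing 31 gives net 51, ≥ 48, so (g) meets the standard.
  The applicant carries Stage III.1; the authority now bears the burden.
At Stage III.2 the authority must meet a more-likely-than-not showing (weight is at least 48): on (h) the weight is 47, which does not reach 48, so (h) does not meet the standard; on (i) the weight is 95 less the opposing 46 gives net 49, ≥ 48, so (i) meets the standard.
  Stage III.2 not carried; the authority fails its burden.
The analysis ends at Stage III.2; the applicant prevails on this issue.
Per-issue: Issue I → applicant; Issue II → applicant; Issue III → applicant. The applicant must prevail on a majority of issues; overall, the applicant prevails.

applicant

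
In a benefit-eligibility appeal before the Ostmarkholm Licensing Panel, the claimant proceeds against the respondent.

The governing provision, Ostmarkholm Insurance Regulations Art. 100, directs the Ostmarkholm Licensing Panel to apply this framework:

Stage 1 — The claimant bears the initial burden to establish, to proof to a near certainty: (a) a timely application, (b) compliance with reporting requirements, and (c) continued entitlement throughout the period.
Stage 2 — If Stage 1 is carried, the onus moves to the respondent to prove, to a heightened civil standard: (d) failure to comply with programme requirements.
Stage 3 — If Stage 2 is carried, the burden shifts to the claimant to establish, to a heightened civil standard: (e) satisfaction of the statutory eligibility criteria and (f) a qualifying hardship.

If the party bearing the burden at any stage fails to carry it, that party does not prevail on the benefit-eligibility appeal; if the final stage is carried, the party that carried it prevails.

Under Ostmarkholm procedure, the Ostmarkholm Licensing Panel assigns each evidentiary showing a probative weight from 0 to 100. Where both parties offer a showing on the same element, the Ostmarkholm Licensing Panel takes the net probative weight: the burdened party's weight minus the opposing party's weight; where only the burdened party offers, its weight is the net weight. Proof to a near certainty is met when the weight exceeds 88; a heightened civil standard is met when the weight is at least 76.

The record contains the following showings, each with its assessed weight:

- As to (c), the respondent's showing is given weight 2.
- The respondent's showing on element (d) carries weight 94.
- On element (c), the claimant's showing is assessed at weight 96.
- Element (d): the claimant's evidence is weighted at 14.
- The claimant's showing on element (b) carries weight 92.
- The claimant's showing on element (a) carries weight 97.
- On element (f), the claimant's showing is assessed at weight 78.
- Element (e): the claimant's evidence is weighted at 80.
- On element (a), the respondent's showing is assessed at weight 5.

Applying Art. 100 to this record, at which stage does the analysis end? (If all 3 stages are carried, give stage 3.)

At Stage 1 the claimant must meet proof to a near certainty (weight exceeds 88): on (a) the weight is 97 less the opposing 5 gives net 92, which does exceed 88, so (a) meets the standard; on (b) the weight is 92, > 88, so (b) meets the standard; on (c) the weight is 96 less the opposing 2 gives net 94, > 88, so (c) meets the standard.
  The claimant carries Stage 1; the respondent now bears the burden.
At Stage 2 the respondent must meet a heightened civil standard (weight is at least 76): on (d) the weight is 94 less the opposing 14 gives net 80, ≥ 76, so (d) meets the standard.
  The respondent carries Stage 2; the claimant now bears the burden.
At Stage 3 the claimant must meet a heightened civil standard (weight is at least 76): on (e) the weight is 80, which does reach 76, so (e) meets the standard; on (f) the weight is 78, which does reach 76, so (f) meets the standard.
  The claimant carries the last stage.
All stages carried — the claimant prevails.

stage 3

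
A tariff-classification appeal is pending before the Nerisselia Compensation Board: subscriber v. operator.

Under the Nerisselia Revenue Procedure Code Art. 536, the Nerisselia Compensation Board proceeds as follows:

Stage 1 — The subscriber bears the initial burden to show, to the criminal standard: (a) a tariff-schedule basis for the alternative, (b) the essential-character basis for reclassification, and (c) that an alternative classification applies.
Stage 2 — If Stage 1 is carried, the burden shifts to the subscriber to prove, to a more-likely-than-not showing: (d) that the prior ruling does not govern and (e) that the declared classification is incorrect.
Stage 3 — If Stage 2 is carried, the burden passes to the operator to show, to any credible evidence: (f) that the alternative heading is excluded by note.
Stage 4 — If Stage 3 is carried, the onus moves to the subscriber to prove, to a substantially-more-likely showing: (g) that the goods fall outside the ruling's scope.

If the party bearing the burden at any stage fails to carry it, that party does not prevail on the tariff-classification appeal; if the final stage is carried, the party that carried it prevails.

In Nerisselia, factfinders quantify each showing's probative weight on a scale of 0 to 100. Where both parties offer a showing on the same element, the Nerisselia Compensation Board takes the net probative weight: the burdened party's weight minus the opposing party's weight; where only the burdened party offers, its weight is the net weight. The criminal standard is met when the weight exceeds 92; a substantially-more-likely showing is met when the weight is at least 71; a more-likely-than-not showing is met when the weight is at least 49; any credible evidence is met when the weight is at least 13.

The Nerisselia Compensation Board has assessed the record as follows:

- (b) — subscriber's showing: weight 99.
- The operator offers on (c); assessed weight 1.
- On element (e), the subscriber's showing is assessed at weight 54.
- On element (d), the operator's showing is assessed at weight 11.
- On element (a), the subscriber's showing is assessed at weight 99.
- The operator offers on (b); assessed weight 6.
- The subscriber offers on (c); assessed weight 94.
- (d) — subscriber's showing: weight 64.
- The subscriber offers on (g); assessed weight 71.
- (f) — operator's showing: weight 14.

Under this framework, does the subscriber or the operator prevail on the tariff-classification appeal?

Stage 1 (subscriber, the criminal standard, weight exceeds 92): (a) 99 > 92 — meets; (b) net 99−6=93 > 92 — meets; (c) net 94−1=93 > 92 — meets.
  Stage 1 carried; the burden remains with the subscriber.
Stage 2 (subscriber, a more-likely-than-not showing, weight is at least 49): (d) net 64−11=53 ≥ 49 — meets; (e) 54 ≥ 49 — meets.
  The subscriber carries Stage 2; the operator now bears the burden.
Stage 3 (operator, any credible evidence, weight is at least 13): (f) 14 ≥ 13 — meets.
  All elements met. The burden passes to the subscriber.
Stage 4 (subscriber, a substantially-more-likely showing, weight is at least 71): (g) 71 ≥ 71 — meets.
  Stage 4 carried; the final stage is satisfied.
All stages carried — the subscriber prevails.

subscriber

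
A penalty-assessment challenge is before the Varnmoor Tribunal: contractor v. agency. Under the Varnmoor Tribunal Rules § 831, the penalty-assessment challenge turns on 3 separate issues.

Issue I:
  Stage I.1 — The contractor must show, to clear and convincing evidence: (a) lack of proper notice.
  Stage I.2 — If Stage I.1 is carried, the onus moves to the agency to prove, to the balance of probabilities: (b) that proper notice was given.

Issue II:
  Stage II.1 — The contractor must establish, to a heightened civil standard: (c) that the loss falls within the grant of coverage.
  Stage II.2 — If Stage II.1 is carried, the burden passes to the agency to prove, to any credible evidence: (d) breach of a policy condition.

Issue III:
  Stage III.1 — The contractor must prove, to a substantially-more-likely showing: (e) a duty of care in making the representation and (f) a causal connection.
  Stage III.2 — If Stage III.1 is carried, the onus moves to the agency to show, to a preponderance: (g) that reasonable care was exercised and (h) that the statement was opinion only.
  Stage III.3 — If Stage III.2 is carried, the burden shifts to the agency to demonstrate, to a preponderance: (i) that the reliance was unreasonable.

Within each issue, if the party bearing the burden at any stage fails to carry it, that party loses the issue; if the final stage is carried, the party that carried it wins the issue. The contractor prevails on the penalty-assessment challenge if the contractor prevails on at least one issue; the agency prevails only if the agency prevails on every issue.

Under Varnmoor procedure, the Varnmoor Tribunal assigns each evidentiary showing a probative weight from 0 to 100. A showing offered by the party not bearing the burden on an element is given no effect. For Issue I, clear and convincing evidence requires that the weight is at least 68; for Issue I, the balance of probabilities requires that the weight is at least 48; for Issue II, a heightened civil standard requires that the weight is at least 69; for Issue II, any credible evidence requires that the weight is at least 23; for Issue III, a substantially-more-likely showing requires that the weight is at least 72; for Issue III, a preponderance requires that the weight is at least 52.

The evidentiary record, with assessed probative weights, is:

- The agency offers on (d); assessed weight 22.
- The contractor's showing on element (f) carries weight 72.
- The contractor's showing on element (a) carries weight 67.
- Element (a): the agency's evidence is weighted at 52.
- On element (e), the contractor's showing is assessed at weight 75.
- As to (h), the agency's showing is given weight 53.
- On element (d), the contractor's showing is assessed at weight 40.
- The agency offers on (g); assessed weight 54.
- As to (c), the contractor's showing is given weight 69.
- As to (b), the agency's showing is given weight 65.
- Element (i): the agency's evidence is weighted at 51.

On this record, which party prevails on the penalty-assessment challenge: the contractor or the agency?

— Issue I —
At Stage I.1 the contractor must meet clear and convincing evidence (weight is at least 68): on (a) the weight is 67 (the agency's 52 is given no effect), which does not reach 68, so (a) does not meet the standard.
  Not every element is met, so the contractor fails to carry Stage I.1.
The agency prevails on this issue.
— Issue II —
Stage II.1 — burden on contractor; standard: a heightened civil standard (weight is at least 69).
    (c): 69 ≥ 69 [met]
  Stage II.1 is satisfied; the onus moves to the agency.
Stage II.2 — burden on agency; standard: any credible evidence (weight is at least 23).
    (d): 22 (contractor's 40 disregarded) < 23 [not met]
  The agency does not carry Stage II.2.
The analysis ends at Stage II.2; the contractor prevails on this issue.
— Issue III —
At Stage III.1 the contractor must meet a substantially-more-likely showing (weight is at least 72): on (e) the weight is 75, ≥ 72, so (e) meets the standard; on (f) the weight is 72, which does reach 72, so (f) meets the standard.
  Stage III.1 is satisfied; the onus moves to the agency.
At Stage III.2 the agency must meet a preponderance (weight is at least 52): on (g) the weight is 54, ≥ 52, so (g) meets the standard; on (h) the weight is 53, ≥ 52, so (h) meets the standard.
  Stage III.2 carried; the burden remains with the agency.
At Stage III.3 the agency must meet a preponderance (weight is at least 52): on (i) the weight is 51, < 52, so (i) does not meet the standard.
  The agency does not carry Stage III.3.
So the contractor prevails on this issue.
Per-issue: Issue I → agency; Issue II → contractor; Issue III → contractor. The contractor must prevail on at least one issue; overall, the contractor prevails.

contractor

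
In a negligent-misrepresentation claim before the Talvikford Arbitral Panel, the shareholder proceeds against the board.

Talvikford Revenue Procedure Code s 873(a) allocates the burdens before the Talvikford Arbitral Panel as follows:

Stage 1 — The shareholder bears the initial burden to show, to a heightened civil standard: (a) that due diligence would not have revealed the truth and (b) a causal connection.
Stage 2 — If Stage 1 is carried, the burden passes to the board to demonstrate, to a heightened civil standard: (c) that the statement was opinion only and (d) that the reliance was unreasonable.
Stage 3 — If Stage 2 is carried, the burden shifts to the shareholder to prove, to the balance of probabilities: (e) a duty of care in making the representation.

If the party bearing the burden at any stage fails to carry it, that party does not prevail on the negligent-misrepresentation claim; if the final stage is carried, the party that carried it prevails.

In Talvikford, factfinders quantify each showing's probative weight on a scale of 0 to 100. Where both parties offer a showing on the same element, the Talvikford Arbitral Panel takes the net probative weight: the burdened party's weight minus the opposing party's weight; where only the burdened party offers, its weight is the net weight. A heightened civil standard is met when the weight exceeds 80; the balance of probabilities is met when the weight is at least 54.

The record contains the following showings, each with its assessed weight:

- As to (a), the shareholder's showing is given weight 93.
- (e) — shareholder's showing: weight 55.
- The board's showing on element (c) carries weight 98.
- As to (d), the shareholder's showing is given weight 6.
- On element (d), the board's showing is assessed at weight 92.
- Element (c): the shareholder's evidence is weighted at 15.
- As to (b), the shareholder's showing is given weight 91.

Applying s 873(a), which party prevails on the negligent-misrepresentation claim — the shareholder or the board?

Stage 1 (shareholder, a heightened civil standard, weight exceeds 80): (a) 93 > 80 — meets; (b) 91 > 80 — meets.
  Stage 1 carried; the burden shifts to the board.
Stage 2 (board, a heightened civil standard, weight exceeds 80): (c) net 98−15=83 > 80 — meets; (d) net 92−6=86 > 80 — meets.
  All elements met. The burden passes to the shareholder.
Stage 3 (shareholder, the balance of probabilities, weight is at least 54): (e) 55 ≥ 54 — meets.
  Stage 3 carried; the final stage is satisfied.
Every stage carried; the shareholder prevails.

shareholder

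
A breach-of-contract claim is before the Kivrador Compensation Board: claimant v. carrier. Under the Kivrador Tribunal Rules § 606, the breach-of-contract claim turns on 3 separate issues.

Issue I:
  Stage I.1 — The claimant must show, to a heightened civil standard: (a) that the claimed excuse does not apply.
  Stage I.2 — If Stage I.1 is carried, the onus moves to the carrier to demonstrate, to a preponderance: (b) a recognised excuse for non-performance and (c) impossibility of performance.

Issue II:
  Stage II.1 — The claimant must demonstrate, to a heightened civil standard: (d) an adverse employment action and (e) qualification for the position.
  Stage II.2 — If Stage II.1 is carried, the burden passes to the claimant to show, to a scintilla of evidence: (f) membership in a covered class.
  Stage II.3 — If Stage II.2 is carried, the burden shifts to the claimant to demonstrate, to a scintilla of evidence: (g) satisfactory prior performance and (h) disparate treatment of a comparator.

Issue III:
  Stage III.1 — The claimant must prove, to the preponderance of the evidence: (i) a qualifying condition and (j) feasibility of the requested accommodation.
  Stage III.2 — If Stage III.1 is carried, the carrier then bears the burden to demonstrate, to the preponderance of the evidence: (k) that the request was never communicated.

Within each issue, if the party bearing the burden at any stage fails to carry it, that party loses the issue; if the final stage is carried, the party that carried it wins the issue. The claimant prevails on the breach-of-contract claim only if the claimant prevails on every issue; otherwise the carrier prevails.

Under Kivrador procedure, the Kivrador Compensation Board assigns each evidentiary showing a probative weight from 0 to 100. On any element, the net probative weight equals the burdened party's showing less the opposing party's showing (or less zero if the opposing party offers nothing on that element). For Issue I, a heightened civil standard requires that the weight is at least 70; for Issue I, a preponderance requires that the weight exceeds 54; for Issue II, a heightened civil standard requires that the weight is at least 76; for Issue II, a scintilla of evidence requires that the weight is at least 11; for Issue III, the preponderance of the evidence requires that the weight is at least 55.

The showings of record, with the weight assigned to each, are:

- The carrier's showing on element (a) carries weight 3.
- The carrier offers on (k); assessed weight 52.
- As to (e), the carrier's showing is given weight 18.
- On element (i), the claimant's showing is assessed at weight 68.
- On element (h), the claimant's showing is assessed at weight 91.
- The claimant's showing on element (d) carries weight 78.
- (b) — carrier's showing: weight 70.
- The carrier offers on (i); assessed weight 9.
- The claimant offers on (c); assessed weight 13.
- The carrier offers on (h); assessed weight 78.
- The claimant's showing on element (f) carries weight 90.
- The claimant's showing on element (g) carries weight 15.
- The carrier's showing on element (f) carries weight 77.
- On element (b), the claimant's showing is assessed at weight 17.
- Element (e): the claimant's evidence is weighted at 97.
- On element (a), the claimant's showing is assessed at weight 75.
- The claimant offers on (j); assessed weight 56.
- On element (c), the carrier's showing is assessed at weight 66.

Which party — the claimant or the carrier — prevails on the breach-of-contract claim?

— Issue I —
At Stage I.1 the claimant must meet a heightened civil standard (weight is at least 70): on (a) the weight is 75 less the opposing 3 gives net 72, which does reach 70, so (a) meets the standard.
  Stage I.1 is satisfied; the onus moves to the carrier.
At Stage I.2 the carrier must meet a preponderance (weight exceeds 54): on (b) the weight is 70 less the opposing 17 gives net 53, which does not exceed 54, so (b) does not meet the standard; on (c) the weight is 66 less the opposing 13 gives net 53, which does not exceed 54, so (c) does not meet the standard.
  Not every element is met, so the carrier fails to carry Stage I.2.
The claimant prevails on this issue.
— Issue II —
At Stage II.1 the claimant must meet a heightened civil standard (weight is at least 76): on (d) the weight is 78, ≥ 76, so (d) meets the standard; on (e) the weight is 97 less the opposing 18 gives net 79, ≥ 76, so (e) meets the standard.
  All elements met. The claimant retains the burden for Stage II.2.
At Stage II.2 the claimant must meet a scintilla of evidence (weight is at least 11): on (f) the weight is 90 less the opposing 77 gives net 13, which does reach 11, so (f) meets the standard.
  Stage II.2 is satisfied; the claimant continues to bear the burden.
At Stage II.3 the claimant must meet a scintilla of evidence (weight is at least 11): on (g) the weight is 15, which does reach 11, so (g) meets the standard; on (h) the weight is 91 less the opposing 78 gives net 13, which does reach 11, so (h) meets the standard.
  The claimant carries the last stage.
With every stage satisfied, the claimant prevails on this issue.
— Issue III —
Stage III.1 — burden on claimant; standard: the preponderance of the evidence (weight is at least 55).
    (i): 68 − 9 = 59 ≥ 55 [met]
    (j): 56 ≥ 55 [met]
  Stage III.1 is satisfied; the onus moves to the carrier.
Stage III.2 — burden on carrier; standard: the preponderance of the evidence (weight is at least 55).
    (k): 52 < 55 [not met]
  Not every element is met, so the carrier fails to carry Stage III.2.
The analysis ends at Stage III.2; the claimant prevails on this issue.
Per-issue: Issue I → claimant; Issue II → claimant; Issue III → claimant. The claimant must prevail on every issue; overall, the claimant prevails.

claimant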